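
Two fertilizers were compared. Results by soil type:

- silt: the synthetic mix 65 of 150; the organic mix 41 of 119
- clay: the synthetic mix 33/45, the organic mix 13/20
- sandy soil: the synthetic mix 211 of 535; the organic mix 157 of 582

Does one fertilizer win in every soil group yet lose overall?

Silt: the synthetic mix 65/150 = 43.3%, the organic mix 41/119 = 34.5% → the synthetic mix
Clay: the synthetic mix 33/45 = 73.3%, the organic mix 13/20 = 65.0% → the synthetic mix
Sandy soil: the synthetic mix 211/535 = 39.4%, the organic mix 157/582 = 27.0% → the synthetic mix
Overall: the synthetic mix 309/730 = 42.3%, the organic mix 211/721 = 29.3% → the synthetic mix
The synthetic mix wins overall and in every soil group — no reversal.

No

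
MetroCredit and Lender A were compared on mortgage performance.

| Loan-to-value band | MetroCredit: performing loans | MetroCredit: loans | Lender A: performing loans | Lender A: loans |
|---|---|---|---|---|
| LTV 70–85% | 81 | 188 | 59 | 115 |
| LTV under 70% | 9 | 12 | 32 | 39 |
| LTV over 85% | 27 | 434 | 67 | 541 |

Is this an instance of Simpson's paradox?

No

LTV 70–85%: MetroCredit 81/188 = 43.1%, Lender A 59/115 = 51.3% → Lender A
LTV under 70%: MetroCredit 9/12 = 75.0%, Lender A 32/39 = 82.1% → Lender A
LTV over 85%: MetroCredit 27/434 = 6.2%, Lender A 67/541 = 12.4% → Lender A
Overall: MetroCredit 117/634 = 18.5%, Lender A 158/695 = 22.7% → Lender A
Lender A wins overall and in every loan-to-value group — no reversal.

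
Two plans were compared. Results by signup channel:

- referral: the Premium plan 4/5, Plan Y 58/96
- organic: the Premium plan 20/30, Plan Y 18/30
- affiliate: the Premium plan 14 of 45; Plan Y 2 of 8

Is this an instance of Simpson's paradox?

Yes

Referral: the Premium plan 4/5 = 80.0%, Plan Y 58/96 = 60.4% → the Premium plan
Organic: the Premium plan 20/30 = 66.7%, Plan Y 18/30 = 60.0% → the Premium plan
Affiliate: the Premium plan 14/45 = 31.1%, Plan Y 2/8 = 25.0% → the Premium plan
Overall: the Premium plan 38/80 = 47.5%, Plan Y 78/134 = 58.2% → Plan Y
The Premium plan wins each signup group but Plan Y wins overall — the comparison reverses. The Premium plan's customers skew toward affiliate, which has a lower base rate.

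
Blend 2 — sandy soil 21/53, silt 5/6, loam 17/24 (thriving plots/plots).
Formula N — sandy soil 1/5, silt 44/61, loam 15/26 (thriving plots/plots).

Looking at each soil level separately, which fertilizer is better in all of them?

Sandy soil: Blend 2 21/53 = 39.6%, Formula N 1/5 = 20.0% → Blend 2
Silt: Blend 2 5/6 = 83.3%, Formula N 44/61 = 72.1% → Blend 2
Loam: Blend 2 17/24 = 70.8%, Formula N 15/26 = 57.7% → Blend 2
Blend 2 has the higher rate in all 3 groups.

Blend 2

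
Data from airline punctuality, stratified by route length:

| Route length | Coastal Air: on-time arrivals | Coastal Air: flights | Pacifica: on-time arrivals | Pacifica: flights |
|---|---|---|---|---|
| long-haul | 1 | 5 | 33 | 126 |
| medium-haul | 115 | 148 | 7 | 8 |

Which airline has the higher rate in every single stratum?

Long-haul: Coastal Air 1/5 = 20.0%, Pacifica 33/126 = 26.2% → Pacifica
Medium-haul: Coastal Air 115/148 = 77.7%, Pacifica 7/8 = 87.5% → Pacifica
Pacifica has the higher rate in both groups.

Pacifica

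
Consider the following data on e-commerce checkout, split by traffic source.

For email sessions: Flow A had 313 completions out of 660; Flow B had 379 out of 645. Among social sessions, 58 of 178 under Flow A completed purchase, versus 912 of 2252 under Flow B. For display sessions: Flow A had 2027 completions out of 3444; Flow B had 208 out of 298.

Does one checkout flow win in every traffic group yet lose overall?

Yes

Email: Flow A 313/660 = 47.4%, Flow B 379/645 = 58.8% → Flow B
Social: Flow A 58/178 = 32.6%, Flow B 912/2252 = 40.5% → Flow B
Display: Flow A 2027/3444 = 58.9%, Flow B 208/298 = 69.8% → Flow B
Overall: Flow A 2398/4282 = 56.0%, Flow B 1499/3195 = 46.9% → Flow A
Flow B wins each traffic group but Flow A wins overall — the comparison reverses. Flow B's sessions skew toward social, which has a lower base rate.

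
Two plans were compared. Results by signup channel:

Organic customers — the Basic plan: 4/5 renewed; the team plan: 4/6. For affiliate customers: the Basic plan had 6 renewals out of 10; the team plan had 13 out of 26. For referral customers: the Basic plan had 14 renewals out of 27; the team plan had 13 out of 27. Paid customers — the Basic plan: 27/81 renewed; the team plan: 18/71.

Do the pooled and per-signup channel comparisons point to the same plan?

Yes

Organic: the Basic plan 4/5 = 80.0%, the team plan 4/6 = 66.7% → the Basic plan
Affiliate: the Basic plan 6/10 = 60.0%, the team plan 13/26 = 50.0% → the Basic plan
Referral: the Basic plan 14/27 = 51.9%, the team plan 13/27 = 48.1% → the Basic plan
Paid: the Basic plan 27/81 = 33.3%, the team plan 18/71 = 25.4% → the Basic plan
Overall: the Basic plan 51/123 = 41.5%, the team plan 48/130 = 36.9% → the Basic plan
The Basic plan wins overall and in every signup group — no reversal.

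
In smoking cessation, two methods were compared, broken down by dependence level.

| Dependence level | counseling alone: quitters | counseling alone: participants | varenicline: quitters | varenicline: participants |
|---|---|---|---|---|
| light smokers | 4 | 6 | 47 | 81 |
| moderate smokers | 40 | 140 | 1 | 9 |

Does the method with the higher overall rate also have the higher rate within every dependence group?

Light smokers: counseling alone 4/6 = 66.7%, varenicline 47/81 = 58.0% → counseling alone
Moderate smokers: counseling alone 40/140 = 28.6%, varenicline 1/9 = 11.1% → counseling alone
Overall: counseling alone 44/146 = 30.1%, varenicline 48/90 = 53.3% → varenicline
Counseling alone wins each dependence group but varenicline wins overall — the comparison reverses. Counseling alone's participants skew toward moderate smokers, which has a lower base rate.

No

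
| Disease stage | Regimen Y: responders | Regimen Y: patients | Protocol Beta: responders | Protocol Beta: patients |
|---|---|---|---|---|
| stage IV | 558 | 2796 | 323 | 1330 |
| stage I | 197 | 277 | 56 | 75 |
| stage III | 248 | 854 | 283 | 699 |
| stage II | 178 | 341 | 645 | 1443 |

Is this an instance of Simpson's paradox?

No

Stage IV: Regimen Y 558/2796 = 20.0%, Protocol Beta 323/1330 = 24.3% → Protocol Beta
Stage I: Regimen Y 197/277 = 71.1%, Protocol Beta 56/75 = 74.7% → Protocol Beta
Stage III: Regimen Y 248/854 = 29.0%, Protocol Beta 283/699 = 40.5% → Protocol Beta
Stage II: Regimen Y 178/341 = 52.2%, Protocol Beta 645/1443 = 44.7% → Regimen Y
Overall: Regimen Y 1181/4268 = 27.7%, Protocol Beta 1307/3547 = 36.8% → Protocol Beta
Neither sweeps: Regimen Y wins 1 of 4 groups, Protocol Beta wins 3. Protocol Beta wins overall but not every group — no Simpson reversal.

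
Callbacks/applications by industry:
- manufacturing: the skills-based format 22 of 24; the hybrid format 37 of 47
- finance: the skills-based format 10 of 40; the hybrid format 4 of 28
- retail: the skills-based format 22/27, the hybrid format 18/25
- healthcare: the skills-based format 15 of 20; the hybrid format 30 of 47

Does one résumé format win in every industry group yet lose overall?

No

Manufacturing: the skills-based format 22/24 = 91.7%, the hybrid format 37/47 = 78.7% → the skills-based format
Finance: the skills-based format 10/40 = 25.0%, the hybrid format 4/28 = 14.3% → the skills-based format
Retail: the skills-based format 22/27 = 81.5%, the hybrid format 18/25 = 72.0% → the skills-based format
Healthcare: the skills-based format 15/20 = 75.0%, the hybrid format 30/47 = 63.8% → the skills-based format
Overall: the skills-based format 69/111 = 62.2%, the hybrid format 89/147 = 60.5% → the skills-based format
The skills-based format wins overall and in every industry group — no reversal.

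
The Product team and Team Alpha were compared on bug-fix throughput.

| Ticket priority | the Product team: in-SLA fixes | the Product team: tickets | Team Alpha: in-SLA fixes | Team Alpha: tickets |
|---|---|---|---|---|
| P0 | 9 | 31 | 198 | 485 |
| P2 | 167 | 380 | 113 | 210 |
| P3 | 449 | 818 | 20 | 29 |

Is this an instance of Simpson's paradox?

Yes

P0: the Product team 9/31 = 29.0%, Team Alpha 198/485 = 40.8% → Team Alpha
P2: the Product team 167/380 = 43.9%, Team Alpha 113/210 = 53.8% → Team Alpha
P3: the Product team 449/818 = 54.9%, Team Alpha 20/29 = 69.0% → Team Alpha
Overall: the Product team 625/1229 = 50.9%, Team Alpha 331/724 = 45.7% → the Product team
Team Alpha wins each ticket group but the Product team wins overall — the comparison reverses. Team Alpha's tickets skew toward P0, which has a lower base rate.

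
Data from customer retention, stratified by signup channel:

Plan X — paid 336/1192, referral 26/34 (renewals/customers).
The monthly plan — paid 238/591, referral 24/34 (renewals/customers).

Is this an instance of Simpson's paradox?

No

Paid: Plan X 336/1192 = 28.2%, the monthly plan 238/591 = 40.3% → the monthly plan
Referral: Plan X 26/34 = 76.5%, the monthly plan 24/34 = 70.6% → Plan X
Overall: Plan X 362/1226 = 29.5%, the monthly plan 262/625 = 41.9% → the monthly plan
Neither sweeps: Plan X wins 1 of 2 groups, the monthly plan wins 1. The monthly plan wins overall but not every group — no Simpson reversal.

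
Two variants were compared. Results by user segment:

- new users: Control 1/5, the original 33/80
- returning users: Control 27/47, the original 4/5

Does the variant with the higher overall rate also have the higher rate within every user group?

New users: Control 1/5 = 20.0%, the original 33/80 = 41.2% → the original
Returning users: Control 27/47 = 57.4%, the original 4/5 = 80.0% → the original
Overall: Control 28/52 = 53.8%, the original 37/85 = 43.5% → Control
The original wins each user group but Control wins overall — the comparison reverses. The original's views skew toward new users, which has a lower base rate.

No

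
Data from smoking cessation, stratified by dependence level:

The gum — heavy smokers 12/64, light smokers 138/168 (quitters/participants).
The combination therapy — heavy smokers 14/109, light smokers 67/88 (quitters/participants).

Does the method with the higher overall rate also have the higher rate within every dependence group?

Heavy smokers: the gum 12/64 = 18.8%, the combination therapy 14/109 = 12.8% → the gum
Light smokers: the gum 138/168 = 82.1%, the combination therapy 67/88 = 76.1% → the gum
Overall: the gum 150/232 = 64.7%, the combination therapy 81/197 = 41.1% → the gum
The gum wins overall and in every dependence group — no reversal.

Yes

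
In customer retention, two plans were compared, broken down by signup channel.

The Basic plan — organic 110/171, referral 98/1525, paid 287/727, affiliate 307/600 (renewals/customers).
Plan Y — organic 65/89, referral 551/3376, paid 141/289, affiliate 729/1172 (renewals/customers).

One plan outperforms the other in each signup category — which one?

Plan Y

Organic: the Basic plan 110/171 = 64.3%, Plan Y 65/89 = 73.0% → Plan Y
Referral: the Basic plan 98/1525 = 6.4%, Plan Y 551/3376 = 16.3% → Plan Y
Paid: the Basic plan 287/727 = 39.5%, Plan Y 141/289 = 48.8% → Plan Y
Affiliate: the Basic plan 307/600 = 51.2%, Plan Y 729/1172 = 62.2% → Plan Y
Plan Y has the higher rate in all 4 groups.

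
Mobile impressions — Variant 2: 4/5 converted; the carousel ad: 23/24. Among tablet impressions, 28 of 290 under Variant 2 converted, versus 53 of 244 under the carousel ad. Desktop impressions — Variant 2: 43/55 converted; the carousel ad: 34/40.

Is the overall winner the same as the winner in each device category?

Mobile: Variant 2 4/5 = 80.0%, the carousel ad 23/24 = 95.8% → the carousel ad
Tablet: Variant 2 28/290 = 9.7%, the carousel ad 53/244 = 21.7% → the carousel ad
Desktop: Variant 2 43/55 = 78.2%, the carousel ad 34/40 = 85.0% → the carousel ad
Overall: Variant 2 75/350 = 21.4%, the carousel ad 110/308 = 35.7% → the carousel ad
The carousel ad wins overall and in every device group — no reversal.

Yes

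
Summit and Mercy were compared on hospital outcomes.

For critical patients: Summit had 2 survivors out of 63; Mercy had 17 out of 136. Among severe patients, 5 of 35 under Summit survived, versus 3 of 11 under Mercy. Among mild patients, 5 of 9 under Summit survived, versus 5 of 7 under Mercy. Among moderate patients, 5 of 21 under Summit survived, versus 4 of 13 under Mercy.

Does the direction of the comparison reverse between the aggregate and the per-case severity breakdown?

Critical: Summit 2/63 = 3.2%, Mercy 17/136 = 12.5% → Mercy
Severe: Summit 5/35 = 14.3%, Mercy 3/11 = 27.3% → Mercy
Mild: Summit 5/9 = 55.6%, Mercy 5/7 = 71.4% → Mercy
Moderate: Summit 5/21 = 23.8%, Mercy 4/13 = 30.8% → Mercy
Overall: Summit 17/128 = 13.3%, Mercy 29/167 = 17.4% → Mercy
Mercy wins overall and in every case group — no reversal.

No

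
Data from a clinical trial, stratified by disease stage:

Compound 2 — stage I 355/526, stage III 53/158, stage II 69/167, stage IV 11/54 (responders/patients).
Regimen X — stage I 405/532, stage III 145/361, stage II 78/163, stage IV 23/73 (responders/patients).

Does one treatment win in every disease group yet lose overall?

Stage I: Compound 2 355/526 = 67.5%, Regimen X 405/532 = 76.1% → Regimen X
Stage III: Compound 2 53/158 = 33.5%, Regimen X 145/361 = 40.2% → Regimen X
Stage II: Compound 2 69/167 = 41.3%, Regimen X 78/163 = 47.9% → Regimen X
Stage IV: Compound 2 11/54 = 20.4%, Regimen X 23/73 = 31.5% → Regimen X
Overall: Compound 2 488/905 = 53.9%, Regimen X 651/1129 = 57.7% → Regimen X
Regimen X wins overall and in every disease group — no reversal.

No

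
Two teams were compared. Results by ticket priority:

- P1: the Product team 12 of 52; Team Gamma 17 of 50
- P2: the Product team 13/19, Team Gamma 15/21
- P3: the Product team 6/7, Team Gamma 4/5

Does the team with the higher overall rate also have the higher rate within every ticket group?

P1: the Product team 12/52 = 23.1%, Team Gamma 17/50 = 34.0% → Team Gamma
P2: the Product team 13/19 = 68.4%, Team Gamma 15/21 = 71.4% → Team Gamma
P3: the Product team 6/7 = 85.7%, Team Gamma 4/5 = 80.0% → the Product team
Overall: the Product team 31/78 = 39.7%, Team Gamma 36/76 = 47.4% → Team Gamma
Neither sweeps: the Product team wins 1 of 3 groups, Team Gamma wins 2. Team Gamma wins overall but not every group — no Simpson reversal.

No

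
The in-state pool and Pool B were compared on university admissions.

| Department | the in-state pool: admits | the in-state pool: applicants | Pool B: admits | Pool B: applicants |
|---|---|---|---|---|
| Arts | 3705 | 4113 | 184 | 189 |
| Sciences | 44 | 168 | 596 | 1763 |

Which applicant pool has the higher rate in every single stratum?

Pool B

Arts: the in-state pool 3705/4113 = 90.1%, Pool B 184/189 = 97.4% → Pool B
Sciences: the in-state pool 44/168 = 26.2%, Pool B 596/1763 = 33.8% → Pool B
Pool B has the higher rate in both groups.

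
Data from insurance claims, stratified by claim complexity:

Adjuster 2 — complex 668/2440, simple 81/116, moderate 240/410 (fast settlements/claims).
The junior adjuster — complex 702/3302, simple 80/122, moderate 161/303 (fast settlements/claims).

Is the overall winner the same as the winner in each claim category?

Yes

Complex: Adjuster 2 668/2440 = 27.4%, the junior adjuster 702/3302 = 21.3% → Adjuster 2
Simple: Adjuster 2 81/116 = 69.8%, the junior adjuster 80/122 = 65.6% → Adjuster 2
Moderate: Adjuster 2 240/410 = 58.5%, the junior adjuster 161/303 = 53.1% → Adjuster 2
Overall: Adjuster 2 989/2966 = 33.3%, the junior adjuster 943/3727 = 25.3% → Adjuster 2
Adjuster 2 wins overall and in every claim group — no reversal.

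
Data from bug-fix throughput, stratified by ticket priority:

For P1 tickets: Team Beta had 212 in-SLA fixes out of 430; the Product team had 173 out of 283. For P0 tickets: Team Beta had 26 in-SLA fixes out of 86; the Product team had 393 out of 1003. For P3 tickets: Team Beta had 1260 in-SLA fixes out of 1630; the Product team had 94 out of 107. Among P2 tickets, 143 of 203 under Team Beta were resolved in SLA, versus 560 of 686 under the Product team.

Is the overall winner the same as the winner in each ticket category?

No

P1: Team Beta 212/430 = 49.3%, the Product team 173/283 = 61.1% → the Product team
P0: Team Beta 26/86 = 30.2%, the Product team 393/1003 = 39.2% → the Product team
P3: Team Beta 1260/1630 = 77.3%, the Product team 94/107 = 87.9% → the Product team
P2: Team Beta 143/203 = 70.4%, the Product team 560/686 = 81.6% → the Product team
Overall: Team Beta 1641/2349 = 69.9%, the Product team 1220/2079 = 58.7% → Team Beta
The Product team wins each ticket group but Team Beta wins overall — the comparison reverses. The Product team's tickets skew toward P0, which has a lower base rate.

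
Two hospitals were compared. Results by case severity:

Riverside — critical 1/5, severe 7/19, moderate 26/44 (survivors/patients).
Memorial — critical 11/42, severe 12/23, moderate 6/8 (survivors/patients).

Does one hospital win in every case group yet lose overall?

Critical: Riverside 1/5 = 20.0%, Memorial 11/42 = 26.2% → Memorial
Severe: Riverside 7/19 = 36.8%, Memorial 12/23 = 52.2% → Memorial
Moderate: Riverside 26/44 = 59.1%, Memorial 6/8 = 75.0% → Memorial
Overall: Riverside 34/68 = 50.0%, Memorial 29/73 = 39.7% → Riverside
Memorial wins each case group but Riverside wins overall — the comparison reverses. Memorial's patients skew toward critical, which has a lower base rate.

Yes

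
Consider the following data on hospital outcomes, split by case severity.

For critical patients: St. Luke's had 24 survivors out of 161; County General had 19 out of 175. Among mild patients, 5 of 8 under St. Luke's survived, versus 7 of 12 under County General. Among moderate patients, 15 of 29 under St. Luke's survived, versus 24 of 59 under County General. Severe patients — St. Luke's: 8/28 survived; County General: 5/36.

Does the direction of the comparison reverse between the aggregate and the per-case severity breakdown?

No

Critical: St. Luke's 24/161 = 14.9%, County General 19/175 = 10.9% → St. Luke's
Mild: St. Luke's 5/8 = 62.5%, County General 7/12 = 58.3% → St. Luke's
Moderate: St. Luke's 15/29 = 51.7%, County General 24/59 = 40.7% → St. Luke's
Severe: St. Luke's 8/28 = 28.6%, County General 5/36 = 13.9% → St. Luke's
Overall: St. Luke's 52/226 = 23.0%, County General 55/282 = 19.5% → St. Luke's
St. Luke's wins overall and in every case group — no reversal.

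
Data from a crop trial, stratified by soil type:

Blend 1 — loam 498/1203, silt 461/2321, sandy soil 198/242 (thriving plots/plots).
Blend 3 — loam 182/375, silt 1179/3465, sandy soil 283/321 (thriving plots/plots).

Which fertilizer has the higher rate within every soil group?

Loam: Blend 1 498/1203 = 41.4%, Blend 3 182/375 = 48.5% → Blend 3
Silt: Blend 1 461/2321 = 19.9%, Blend 3 1179/3465 = 34.0% → Blend 3
Sandy soil: Blend 1 198/242 = 81.8%, Blend 3 283/321 = 88.2% → Blend 3
Blend 3 has the higher rate in all 3 groups.

Blend 3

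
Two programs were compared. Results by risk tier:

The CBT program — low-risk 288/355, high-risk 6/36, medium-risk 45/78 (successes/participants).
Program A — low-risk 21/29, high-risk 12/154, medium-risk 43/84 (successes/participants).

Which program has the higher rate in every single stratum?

Low-risk: the CBT program 288/355 = 81.1%, Program A 21/29 = 72.4% → the CBT program
High-risk: the CBT program 6/36 = 16.7%, Program A 12/154 = 7.8% → the CBT program
Medium-risk: the CBT program 45/78 = 57.7%, Program A 43/84 = 51.2% → the CBT program
The CBT program has the higher rate in all 3 groups.

the CBT program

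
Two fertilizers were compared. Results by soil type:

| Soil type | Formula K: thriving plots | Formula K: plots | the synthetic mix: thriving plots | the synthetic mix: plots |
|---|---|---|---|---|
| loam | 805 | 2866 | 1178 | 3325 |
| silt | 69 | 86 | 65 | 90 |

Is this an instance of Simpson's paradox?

No

Loam: Formula K 805/2866 = 28.1%, the synthetic mix 1178/3325 = 35.4% → the synthetic mix
Silt: Formula K 69/86 = 80.2%, the synthetic mix 65/90 = 72.2% → Formula K
Overall: Formula K 874/2952 = 29.6%, the synthetic mix 1243/3415 = 36.4% → the synthetic mix
Neither sweeps: Formula K wins 1 of 2 groups, the synthetic mix wins 1. The synthetic mix wins overall but not every group — no Simpson reversal.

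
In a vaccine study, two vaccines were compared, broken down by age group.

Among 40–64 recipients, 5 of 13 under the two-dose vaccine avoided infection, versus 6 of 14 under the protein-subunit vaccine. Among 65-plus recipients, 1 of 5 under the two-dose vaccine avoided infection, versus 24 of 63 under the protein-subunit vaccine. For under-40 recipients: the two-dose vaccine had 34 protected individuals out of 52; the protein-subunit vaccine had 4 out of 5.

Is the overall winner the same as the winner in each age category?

40–64: the two-dose vaccine 5/13 = 38.5%, the protein-subunit vaccine 6/14 = 42.9% → the protein-subunit vaccine
65-plus: the two-dose vaccine 1/5 = 20.0%, the protein-subunit vaccine 24/63 = 38.1% → the protein-subunit vaccine
Under-40: the two-dose vaccine 34/52 = 65.4%, the protein-subunit vaccine 4/5 = 80.0% → the protein-subunit vaccine
Overall: the two-dose vaccine 40/70 = 57.1%, the protein-subunit vaccine 34/82 = 41.5% → the two-dose vaccine
The protein-subunit vaccine wins each age group but the two-dose vaccine wins overall — the comparison reverses. The protein-subunit vaccine's recipients skew toward 65-plus, which has a lower base rate.

No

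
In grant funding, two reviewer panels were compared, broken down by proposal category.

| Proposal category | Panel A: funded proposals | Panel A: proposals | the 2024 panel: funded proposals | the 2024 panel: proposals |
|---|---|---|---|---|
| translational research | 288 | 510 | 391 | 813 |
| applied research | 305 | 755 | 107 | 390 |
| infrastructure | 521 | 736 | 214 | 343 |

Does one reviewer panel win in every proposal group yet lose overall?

Translational research: Panel A 288/510 = 56.5%, the 2024 panel 391/813 = 48.1% → Panel A
Applied research: Panel A 305/755 = 40.4%, the 2024 panel 107/390 = 27.4% → Panel A
Infrastructure: Panel A 521/736 = 70.8%, the 2024 panel 214/343 = 62.4% → Panel A
Overall: Panel A 1114/2001 = 55.7%, the 2024 panel 712/1546 = 46.1% → Panel A
Panel A wins overall and in every proposal group — no reversal.

No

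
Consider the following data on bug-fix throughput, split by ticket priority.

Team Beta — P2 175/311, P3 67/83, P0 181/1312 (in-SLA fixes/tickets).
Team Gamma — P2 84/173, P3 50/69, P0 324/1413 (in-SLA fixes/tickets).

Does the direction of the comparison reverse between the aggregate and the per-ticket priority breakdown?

No

P2: Team Beta 175/311 = 56.3%, Team Gamma 84/173 = 48.6% → Team Beta
P3: Team Beta 67/83 = 80.7%, Team Gamma 50/69 = 72.5% → Team Beta
P0: Team Beta 181/1312 = 13.8%, Team Gamma 324/1413 = 22.9% → Team Gamma
Overall: Team Beta 423/1706 = 24.8%, Team Gamma 458/1655 = 27.7% → Team Gamma
Neither sweeps: Team Beta wins 2 of 3 groups, Team Gamma wins 1. Team Gamma wins overall but not every group — no Simpson reversal.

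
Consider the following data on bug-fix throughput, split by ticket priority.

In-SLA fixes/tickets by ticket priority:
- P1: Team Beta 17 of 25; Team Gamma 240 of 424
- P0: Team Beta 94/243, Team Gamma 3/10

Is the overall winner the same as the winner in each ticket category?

No

P1: Team Beta 17/25 = 68.0%, Team Gamma 240/424 = 56.6% → Team Beta
P0: Team Beta 94/243 = 38.7%, Team Gamma 3/10 = 30.0% → Team Beta
Overall: Team Beta 111/268 = 41.4%, Team Gamma 243/434 = 56.0% → Team Gamma
Team Beta wins each ticket group but Team Gamma wins overall — the comparison reverses. Team Beta's tickets skew toward P0, which has a lower base rate.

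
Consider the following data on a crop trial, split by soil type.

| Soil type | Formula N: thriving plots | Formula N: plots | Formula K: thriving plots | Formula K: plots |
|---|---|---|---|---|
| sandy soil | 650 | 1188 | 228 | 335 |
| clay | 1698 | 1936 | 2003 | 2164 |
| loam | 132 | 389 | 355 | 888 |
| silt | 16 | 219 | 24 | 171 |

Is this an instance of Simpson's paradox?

No

Sandy soil: Formula N 650/1188 = 54.7%, Formula K 228/335 = 68.1% → Formula K
Clay: Formula N 1698/1936 = 87.7%, Formula K 2003/2164 = 92.6% → Formula K
Loam: Formula N 132/389 = 33.9%, Formula K 355/888 = 40.0% → Formula K
Silt: Formula N 16/219 = 7.3%, Formula K 24/171 = 14.0% → Formula K
Overall: Formula N 2496/3732 = 66.9%, Formula K 2610/3558 = 73.4% → Formula K
Formula K wins overall and in every soil group — no reversal.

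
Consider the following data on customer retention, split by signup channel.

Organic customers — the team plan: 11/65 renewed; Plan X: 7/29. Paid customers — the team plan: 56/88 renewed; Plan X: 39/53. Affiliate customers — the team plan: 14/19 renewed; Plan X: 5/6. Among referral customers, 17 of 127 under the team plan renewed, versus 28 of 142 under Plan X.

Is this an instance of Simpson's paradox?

No

Organic: the team plan 11/65 = 16.9%, Plan X 7/29 = 24.1% → Plan X
Paid: the team plan 56/88 = 63.6%, Plan X 39/53 = 73.6% → Plan X
Affiliate: the team plan 14/19 = 73.7%, Plan X 5/6 = 83.3% → Plan X
Referral: the team plan 17/127 = 13.4%, Plan X 28/142 = 19.7% → Plan X
Overall: the team plan 98/299 = 32.8%, Plan X 79/230 = 34.3% → Plan X
Plan X wins overall and in every signup group — no reversal.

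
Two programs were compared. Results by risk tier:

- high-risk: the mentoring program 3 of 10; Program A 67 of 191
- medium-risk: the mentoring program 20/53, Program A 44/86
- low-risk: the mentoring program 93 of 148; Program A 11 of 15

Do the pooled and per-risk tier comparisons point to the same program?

High-risk: the mentoring program 3/10 = 30.0%, Program A 67/191 = 35.1% → Program A
Medium-risk: the mentoring program 20/53 = 37.7%, Program A 44/86 = 51.2% → Program A
Low-risk: the mentoring program 93/148 = 62.8%, Program A 11/15 = 73.3% → Program A
Overall: the mentoring program 116/211 = 55.0%, Program A 122/292 = 41.8% → the mentoring program
Program A wins each risk group but the mentoring program wins overall — the comparison reverses. Program A's participants skew toward high-risk, which has a lower base rate.

No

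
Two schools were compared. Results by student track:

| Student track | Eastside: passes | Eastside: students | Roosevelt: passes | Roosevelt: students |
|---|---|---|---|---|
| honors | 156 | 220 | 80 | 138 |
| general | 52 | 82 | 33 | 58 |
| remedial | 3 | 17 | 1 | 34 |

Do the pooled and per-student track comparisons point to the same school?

Honors: Eastside 156/220 = 70.9%, Roosevelt 80/138 = 58.0% → Eastside
General: Eastside 52/82 = 63.4%, Roosevelt 33/58 = 56.9% → Eastside
Remedial: Eastside 3/17 = 17.6%, Roosevelt 1/34 = 2.9% → Eastside
Overall: Eastside 211/319 = 66.1%, Roosevelt 114/230 = 49.6% → Eastside
Eastside wins overall and in every student group — no reversal.

Yes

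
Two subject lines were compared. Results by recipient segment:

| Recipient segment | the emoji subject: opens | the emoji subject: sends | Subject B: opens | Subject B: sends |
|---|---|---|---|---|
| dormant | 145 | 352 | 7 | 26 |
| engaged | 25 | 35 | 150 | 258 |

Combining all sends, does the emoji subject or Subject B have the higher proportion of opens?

Dormant: the emoji subject 145/352 = 41.2%, Subject B 7/26 = 26.9% → the emoji subject
Engaged: the emoji subject 25/35 = 71.4%, Subject B 150/258 = 58.1% → the emoji subject
Overall: the emoji subject 170/387 = 43.9%, Subject B 157/284 = 55.3% → Subject B
(The emoji subject wins every recipient group but Subject B wins overall — the emoji subject's sends skew toward the low-rate dormant group.)

Subject B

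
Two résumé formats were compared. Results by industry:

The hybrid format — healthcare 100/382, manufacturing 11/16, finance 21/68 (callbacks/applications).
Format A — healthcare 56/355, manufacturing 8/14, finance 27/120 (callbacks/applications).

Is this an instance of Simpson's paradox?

No

Healthcare: the hybrid format 100/382 = 26.2%, Format A 56/355 = 15.8% → the hybrid format
Manufacturing: the hybrid format 11/16 = 68.8%, Format A 8/14 = 57.1% → the hybrid format
Finance: the hybrid format 21/68 = 30.9%, Format A 27/120 = 22.5% → the hybrid format
Overall: the hybrid format 132/466 = 28.3%, Format A 91/489 = 18.6% → the hybrid format
The hybrid format wins overall and in every industry group — no reversal.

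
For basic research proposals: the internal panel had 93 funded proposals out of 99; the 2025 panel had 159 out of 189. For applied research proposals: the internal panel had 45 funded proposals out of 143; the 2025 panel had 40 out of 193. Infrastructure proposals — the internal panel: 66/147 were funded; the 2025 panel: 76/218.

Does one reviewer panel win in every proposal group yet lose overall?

Basic research: the internal panel 93/99 = 93.9%, the 2025 panel 159/189 = 84.1% → the internal panel
Applied research: the internal panel 45/143 = 31.5%, the 2025 panel 40/193 = 20.7% → the internal panel
Infrastructure: the internal panel 66/147 = 44.9%, the 2025 panel 76/218 = 34.9% → the internal panel
Overall: the internal panel 204/389 = 52.4%, the 2025 panel 275/600 = 45.8% → the internal panel
The internal panel wins overall and in every proposal group — no reversal.

No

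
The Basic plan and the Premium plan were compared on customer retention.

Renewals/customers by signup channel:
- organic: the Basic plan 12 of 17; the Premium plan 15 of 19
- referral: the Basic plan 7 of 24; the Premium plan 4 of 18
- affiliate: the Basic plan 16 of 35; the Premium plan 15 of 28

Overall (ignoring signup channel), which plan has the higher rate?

the Premium plan

Organic: the Basic plan 12/17 = 70.6%, the Premium plan 15/19 = 78.9% → the Premium plan
Referral: the Basic plan 7/24 = 29.2%, the Premium plan 4/18 = 22.2% → the Basic plan
Affiliate: the Basic plan 16/35 = 45.7%, the Premium plan 15/28 = 53.6% → the Premium plan
Overall: the Basic plan 35/76 = 46.1%, the Premium plan 34/65 = 52.3% → the Premium plan
(Neither sweeps every signup group, but the Premium plan has the higher pooled rate.)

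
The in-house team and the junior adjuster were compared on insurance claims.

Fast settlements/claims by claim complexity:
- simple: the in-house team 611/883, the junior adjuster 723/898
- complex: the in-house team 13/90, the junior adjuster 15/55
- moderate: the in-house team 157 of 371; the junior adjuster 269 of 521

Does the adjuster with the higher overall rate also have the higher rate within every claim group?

Yes

Simple: the in-house team 611/883 = 69.2%, the junior adjuster 723/898 = 80.5% → the junior adjuster
Complex: the in-house team 13/90 = 14.4%, the junior adjuster 15/55 = 27.3% → the junior adjuster
Moderate: the in-house team 157/371 = 42.3%, the junior adjuster 269/521 = 51.6% → the junior adjuster
Overall: the in-house team 781/1344 = 58.1%, the junior adjuster 1007/1474 = 68.3% → the junior adjuster
The junior adjuster wins overall and in every claim group — no reversal.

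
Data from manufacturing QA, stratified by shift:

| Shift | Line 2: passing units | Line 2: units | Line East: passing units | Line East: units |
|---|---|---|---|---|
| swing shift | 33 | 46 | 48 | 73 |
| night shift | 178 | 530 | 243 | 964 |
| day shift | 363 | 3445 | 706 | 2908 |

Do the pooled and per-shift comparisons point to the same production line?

Swing shift: Line 2 33/46 = 71.7%, Line East 48/73 = 65.8% → Line 2
Night shift: Line 2 178/530 = 33.6%, Line East 243/964 = 25.2% → Line 2
Day shift: Line 2 363/3445 = 10.5%, Line East 706/2908 = 24.3% → Line East
Overall: Line 2 574/4021 = 14.3%, Line East 997/3945 = 25.3% → Line East
Neither sweeps: Line 2 wins 2 of 3 groups, Line East wins 1. Line East wins overall but not every group — no Simpson reversal.

No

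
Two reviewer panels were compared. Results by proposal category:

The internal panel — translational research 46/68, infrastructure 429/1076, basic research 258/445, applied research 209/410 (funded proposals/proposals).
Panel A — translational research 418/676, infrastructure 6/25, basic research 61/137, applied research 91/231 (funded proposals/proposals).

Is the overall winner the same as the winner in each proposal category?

No

Translational research: the internal panel 46/68 = 67.6%, Panel A 418/676 = 61.8% → the internal panel
Infrastructure: the internal panel 429/1076 = 39.9%, Panel A 6/25 = 24.0% → the internal panel
Basic research: the internal panel 258/445 = 58.0%, Panel A 61/137 = 44.5% → the internal panel
Applied research: the internal panel 209/410 = 51.0%, Panel A 91/231 = 39.4% → the internal panel
Overall: the internal panel 942/1999 = 47.1%, Panel A 576/1069 = 53.9% → Panel A
The internal panel wins each proposal group but Panel A wins overall — the comparison reverses. The internal panel's proposals skew toward infrastructure, which has a lower base rate.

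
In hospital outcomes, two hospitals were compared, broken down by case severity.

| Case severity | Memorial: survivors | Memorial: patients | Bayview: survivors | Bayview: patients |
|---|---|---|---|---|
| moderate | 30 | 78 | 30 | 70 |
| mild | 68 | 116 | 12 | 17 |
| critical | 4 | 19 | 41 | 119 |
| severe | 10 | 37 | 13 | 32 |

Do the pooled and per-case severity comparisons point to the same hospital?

Moderate: Memorial 30/78 = 38.5%, Bayview 30/70 = 42.9% → Bayview
Mild: Memorial 68/116 = 58.6%, Bayview 12/17 = 70.6% → Bayview
Critical: Memorial 4/19 = 21.1%, Bayview 41/119 = 34.5% → Bayview
Severe: Memorial 10/37 = 27.0%, Bayview 13/32 = 40.6% → Bayview
Overall: Memorial 112/250 = 44.8%, Bayview 96/238 = 40.3% → Memorial
Bayview wins each case group but Memorial wins overall — the comparison reverses. Bayview's patients skew toward critical, which has a lower base rate.

No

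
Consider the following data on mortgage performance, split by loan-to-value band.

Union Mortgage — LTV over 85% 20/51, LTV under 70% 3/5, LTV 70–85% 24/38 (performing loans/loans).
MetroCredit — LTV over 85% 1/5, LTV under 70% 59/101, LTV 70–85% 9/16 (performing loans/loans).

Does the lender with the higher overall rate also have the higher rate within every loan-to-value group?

LTV over 85%: Union Mortgage 20/51 = 39.2%, MetroCredit 1/5 = 20.0% → Union Mortgage
LTV under 70%: Union Mortgage 3/5 = 60.0%, MetroCredit 59/101 = 58.4% → Union Mortgage
LTV 70–85%: Union Mortgage 24/38 = 63.2%, MetroCredit 9/16 = 56.2% → Union Mortgage
Overall: Union Mortgage 47/94 = 50.0%, MetroCredit 69/122 = 56.6% → MetroCredit
Union Mortgage wins each loan-to-value group but MetroCredit wins overall — the comparison reverses. Union Mortgage's loans skew toward LTV over 85%, which has a lower base rate.

No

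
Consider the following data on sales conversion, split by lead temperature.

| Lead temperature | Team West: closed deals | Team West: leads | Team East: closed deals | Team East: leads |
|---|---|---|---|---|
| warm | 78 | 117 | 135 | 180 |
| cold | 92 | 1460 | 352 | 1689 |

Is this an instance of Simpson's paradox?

Warm: Team West 78/117 = 66.7%, Team East 135/180 = 75.0% → Team East
Cold: Team West 92/1460 = 6.3%, Team East 352/1689 = 20.8% → Team East
Overall: Team West 170/1577 = 10.8%, Team East 487/1869 = 26.1% → Team East
Team East wins overall and in every lead group — no reversal.

No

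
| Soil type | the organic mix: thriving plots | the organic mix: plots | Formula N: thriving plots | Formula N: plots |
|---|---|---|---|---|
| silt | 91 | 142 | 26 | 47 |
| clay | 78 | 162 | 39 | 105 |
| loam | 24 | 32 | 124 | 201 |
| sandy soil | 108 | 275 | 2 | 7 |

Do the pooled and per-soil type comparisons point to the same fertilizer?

No

Silt: the organic mix 91/142 = 64.1%, Formula N 26/47 = 55.3% → the organic mix
Clay: the organic mix 78/162 = 48.1%, Formula N 39/105 = 37.1% → the organic mix
Loam: the organic mix 24/32 = 75.0%, Formula N 124/201 = 61.7% → the organic mix
Sandy soil: the organic mix 108/275 = 39.3%, Formula N 2/7 = 28.6% → the organic mix
Overall: the organic mix 301/611 = 49.3%, Formula N 191/360 = 53.1% → Formula N
The organic mix wins each soil group but Formula N wins overall — the comparison reverses. The organic mix's plots skew toward sandy soil, which has a lower base rate.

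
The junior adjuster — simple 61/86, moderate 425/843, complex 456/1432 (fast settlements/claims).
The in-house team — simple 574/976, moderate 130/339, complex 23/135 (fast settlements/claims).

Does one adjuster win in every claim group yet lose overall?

Simple: the junior adjuster 61/86 = 70.9%, the in-house team 574/976 = 58.8% → the junior adjuster
Moderate: the junior adjuster 425/843 = 50.4%, the in-house team 130/339 = 38.3% → the junior adjuster
Complex: the junior adjuster 456/1432 = 31.8%, the in-house team 23/135 = 17.0% → the junior adjuster
Overall: the junior adjuster 942/2361 = 39.9%, the in-house team 727/1450 = 50.1% → the in-house team
The junior adjuster wins each claim group but the in-house team wins overall — the comparison reverses. The junior adjuster's claims skew toward complex, which has a lower base rate.

Yes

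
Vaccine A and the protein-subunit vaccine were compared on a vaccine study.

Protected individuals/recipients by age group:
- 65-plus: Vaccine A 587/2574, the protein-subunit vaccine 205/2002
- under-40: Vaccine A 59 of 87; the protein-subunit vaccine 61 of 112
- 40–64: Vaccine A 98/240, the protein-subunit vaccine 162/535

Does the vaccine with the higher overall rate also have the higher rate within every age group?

65-plus: Vaccine A 587/2574 = 22.8%, the protein-subunit vaccine 205/2002 = 10.2% → Vaccine A
Under-40: Vaccine A 59/87 = 67.8%, the protein-subunit vaccine 61/112 = 54.5% → Vaccine A
40–64: Vaccine A 98/240 = 40.8%, the protein-subunit vaccine 162/535 = 30.3% → Vaccine A
Overall: Vaccine A 744/2901 = 25.6%, the protein-subunit vaccine 428/2649 = 16.2% → Vaccine A
Vaccine A wins overall and in every age group — no reversal.

Yes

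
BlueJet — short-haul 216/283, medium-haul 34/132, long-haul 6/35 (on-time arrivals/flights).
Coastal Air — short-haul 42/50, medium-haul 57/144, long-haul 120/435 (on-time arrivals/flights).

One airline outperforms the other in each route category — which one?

Short-haul: BlueJet 216/283 = 76.3%, Coastal Air 42/50 = 84.0% → Coastal Air
Medium-haul: BlueJet 34/132 = 25.8%, Coastal Air 57/144 = 39.6% → Coastal Air
Long-haul: BlueJet 6/35 = 17.1%, Coastal Air 120/435 = 27.6% → Coastal Air
Coastal Air has the higher rate in all 3 groups.

Coastal Air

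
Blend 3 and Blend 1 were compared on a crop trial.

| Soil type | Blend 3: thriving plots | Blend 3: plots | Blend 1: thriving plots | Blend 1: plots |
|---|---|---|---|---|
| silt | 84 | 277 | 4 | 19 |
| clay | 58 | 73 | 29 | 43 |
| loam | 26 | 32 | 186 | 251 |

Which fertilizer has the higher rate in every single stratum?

Silt: Blend 3 84/277 = 30.3%, Blend 1 4/19 = 21.1% → Blend 3
Clay: Blend 3 58/73 = 79.5%, Blend 1 29/43 = 67.4% → Blend 3
Loam: Blend 3 26/32 = 81.2%, Blend 1 186/251 = 74.1% → Blend 3
Blend 3 has the higher rate in all 3 groups.

Blend 3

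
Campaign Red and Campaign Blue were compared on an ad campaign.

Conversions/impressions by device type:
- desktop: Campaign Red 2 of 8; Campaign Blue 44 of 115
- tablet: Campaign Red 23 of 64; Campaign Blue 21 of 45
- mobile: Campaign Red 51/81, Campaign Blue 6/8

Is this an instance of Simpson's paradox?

Yes

Desktop: Campaign Red 2/8 = 25.0%, Campaign Blue 44/115 = 38.3% → Campaign Blue
Tablet: Campaign Red 23/64 = 35.9%, Campaign Blue 21/45 = 46.7% → Campaign Blue
Mobile: Campaign Red 51/81 = 63.0%, Campaign Blue 6/8 = 75.0% → Campaign Blue
Overall: Campaign Red 76/153 = 49.7%, Campaign Blue 71/168 = 42.3% → Campaign Red
Campaign Blue wins each device group but Campaign Red wins overall — the comparison reverses. Campaign Blue's impressions skew toward desktop, which has a lower base rate.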